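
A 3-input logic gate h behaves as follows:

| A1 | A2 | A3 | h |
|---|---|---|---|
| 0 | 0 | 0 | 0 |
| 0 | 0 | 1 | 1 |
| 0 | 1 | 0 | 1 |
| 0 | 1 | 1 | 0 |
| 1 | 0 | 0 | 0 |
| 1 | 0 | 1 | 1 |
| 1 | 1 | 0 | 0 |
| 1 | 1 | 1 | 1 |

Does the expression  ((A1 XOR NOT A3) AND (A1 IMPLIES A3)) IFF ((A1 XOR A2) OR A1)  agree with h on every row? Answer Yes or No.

Check the formula against h row by row:
  A1=0, A2=0, A3=0: formula gives 0, h = 0 ✓
  A1=0, A2=0, A3=1: formula gives 1, h = 1 ✓
  A1=0, A2=1, A3=0: formula gives 1, h = 1 ✓
  A1=0, A2=1, A3=1: formula gives 0, h = 0 ✓
  A1=1, A2=0, A3=0: formula gives 0, h = 0 ✓
  …and likewise for the remaining 3 rows.
Every row agrees, so the formula is equivalent.

Yes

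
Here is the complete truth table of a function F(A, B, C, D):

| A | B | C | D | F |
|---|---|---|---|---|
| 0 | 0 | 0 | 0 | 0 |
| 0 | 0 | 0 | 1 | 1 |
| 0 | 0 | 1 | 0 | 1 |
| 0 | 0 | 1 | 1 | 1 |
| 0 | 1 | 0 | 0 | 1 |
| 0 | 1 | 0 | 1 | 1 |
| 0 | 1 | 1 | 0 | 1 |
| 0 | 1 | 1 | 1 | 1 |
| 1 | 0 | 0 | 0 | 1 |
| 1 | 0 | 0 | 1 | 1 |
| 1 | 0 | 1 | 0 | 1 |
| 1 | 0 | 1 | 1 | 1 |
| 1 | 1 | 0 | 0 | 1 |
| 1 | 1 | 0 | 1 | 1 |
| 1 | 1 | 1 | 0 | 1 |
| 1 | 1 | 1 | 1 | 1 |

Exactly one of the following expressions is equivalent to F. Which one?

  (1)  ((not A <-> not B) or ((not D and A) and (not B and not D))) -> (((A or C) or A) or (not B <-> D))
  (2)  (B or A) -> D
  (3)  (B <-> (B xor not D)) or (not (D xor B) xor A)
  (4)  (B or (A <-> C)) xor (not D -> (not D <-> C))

(2): at (0,0,0,0) it gives 1, but F = 0 — eliminated.
(3): at (0,0,0,0) it gives 1, but F = 0 — eliminated.
(4): at (0,0,0,0) it gives 1, but F = 0 — eliminated.
(1) is the remaining candidate, and it agrees with F on all 16 inputs.

1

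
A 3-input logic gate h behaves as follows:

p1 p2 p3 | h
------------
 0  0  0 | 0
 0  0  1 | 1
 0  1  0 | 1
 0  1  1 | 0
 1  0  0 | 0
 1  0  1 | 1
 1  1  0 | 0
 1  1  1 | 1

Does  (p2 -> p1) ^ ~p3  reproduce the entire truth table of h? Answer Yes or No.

Evaluate (p2 -> p1) ^ ~p3 on each row and compare to h:
  p1=0, p2=0, p3=0: formula gives 0, h = 0 ✓
  p1=0, p2=0, p3=1: formula gives 1, h = 1 ✓
  p1=0, p2=1, p3=0: formula gives 1, h = 1 ✓
  p1=0, p2=1, p3=1: formula gives 0, h = 0 ✓
  p1=1, p2=0, p3=0: formula gives 0, h = 0 ✓
  … (the remaining 3 rows also agree.)
No disagreement on any input; they are logically equivalent.

Yes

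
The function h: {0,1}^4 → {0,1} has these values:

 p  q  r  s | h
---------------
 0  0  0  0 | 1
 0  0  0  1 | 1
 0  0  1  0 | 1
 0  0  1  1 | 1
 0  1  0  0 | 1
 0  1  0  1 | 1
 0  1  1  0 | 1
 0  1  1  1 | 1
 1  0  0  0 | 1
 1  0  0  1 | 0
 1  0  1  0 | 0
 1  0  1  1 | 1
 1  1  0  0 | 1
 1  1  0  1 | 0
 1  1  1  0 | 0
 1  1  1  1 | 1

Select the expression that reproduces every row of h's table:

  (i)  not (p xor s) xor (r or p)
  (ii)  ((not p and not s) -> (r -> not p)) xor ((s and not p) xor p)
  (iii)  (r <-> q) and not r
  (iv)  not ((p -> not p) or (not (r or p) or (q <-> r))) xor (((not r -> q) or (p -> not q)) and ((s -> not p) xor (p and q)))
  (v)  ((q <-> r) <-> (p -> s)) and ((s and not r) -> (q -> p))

iv

(i): at (0,0,0,1) it gives 0, but h = 1 — eliminated.
(ii): at (0,0,0,1) it gives 0, but h = 1 — eliminated.
(iii): at (0,0,1,0) it gives 0, but h = 1 — eliminated.
(v): at (0,0,1,0) it gives 0, but h = 1 — eliminated.
That leaves (iv). Evaluating it on every row reproduces the table of h exactly.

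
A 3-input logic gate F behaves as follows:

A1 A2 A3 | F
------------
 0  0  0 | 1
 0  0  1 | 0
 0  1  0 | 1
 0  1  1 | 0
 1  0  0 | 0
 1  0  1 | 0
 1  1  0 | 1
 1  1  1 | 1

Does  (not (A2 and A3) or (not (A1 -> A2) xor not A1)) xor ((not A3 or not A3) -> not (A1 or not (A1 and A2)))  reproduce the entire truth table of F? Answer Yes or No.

No

Check the formula against F row by row:
  A1=0, A2=0, A3=0: formula gives 1, F = 1 ✓
  A1=0, A2=0, A3=1: formula gives 0, F = 0 ✓
  A1=0, A2=1, A3=0: formula gives 1, F = 1 ✓
  A1=0, A2=1, A3=1: formula gives 0, F = 0 ✓
  A1=1, A2=0, A3=0: formula gives 1, but F = 0 ✗
A single disagreement suffices: at (1,0,0) they differ, so the formula does not compute F.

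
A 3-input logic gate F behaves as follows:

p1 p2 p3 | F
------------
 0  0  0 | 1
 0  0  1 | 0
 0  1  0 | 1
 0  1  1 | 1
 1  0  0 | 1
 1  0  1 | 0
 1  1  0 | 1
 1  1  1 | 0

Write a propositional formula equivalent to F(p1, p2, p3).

F(p1, p2, p3) = NOT ((((NOT p1 AND NOT p2) AND p3) OR ((p1 AND NOT p2) AND p3)) OR ((p1 AND p2) AND p3))

F is 0 on only 3 rows — (0,0,1), (1,0,1), (1,1,1). Writing each as a minterm (¬p1·¬p2·p3, p1·¬p2·p3, p1·p2·p3) and OR-ing them characterizes exactly where F=0, so F is the negation of that disjunction.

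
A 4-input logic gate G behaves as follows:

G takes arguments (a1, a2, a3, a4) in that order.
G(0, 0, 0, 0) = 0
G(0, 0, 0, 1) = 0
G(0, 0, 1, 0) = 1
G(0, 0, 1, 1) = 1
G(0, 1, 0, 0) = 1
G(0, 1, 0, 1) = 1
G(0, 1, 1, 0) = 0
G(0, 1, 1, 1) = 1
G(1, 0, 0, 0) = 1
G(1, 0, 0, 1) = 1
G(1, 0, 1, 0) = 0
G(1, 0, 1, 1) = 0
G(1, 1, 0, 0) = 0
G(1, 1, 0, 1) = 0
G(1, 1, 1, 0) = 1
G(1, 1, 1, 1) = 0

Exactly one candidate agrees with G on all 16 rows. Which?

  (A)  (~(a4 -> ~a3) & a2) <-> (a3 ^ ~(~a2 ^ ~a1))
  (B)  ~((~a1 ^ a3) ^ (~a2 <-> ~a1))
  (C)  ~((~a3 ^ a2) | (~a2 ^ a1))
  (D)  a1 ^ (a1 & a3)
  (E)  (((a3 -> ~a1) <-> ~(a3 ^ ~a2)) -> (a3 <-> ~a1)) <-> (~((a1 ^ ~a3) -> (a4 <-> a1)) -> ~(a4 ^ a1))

A

(B) fails at (0,0,0,0): the formula yields 1, G is 0.
(C) fails at (0,0,1,0): the formula yields 0, G is 1.
(D) fails at (0,0,1,0): the formula yields 0, G is 1.
(E) fails at (0,0,0,0): the formula yields 1, G is 0.
That leaves (A). Evaluating it on every row reproduces the table of G exactly.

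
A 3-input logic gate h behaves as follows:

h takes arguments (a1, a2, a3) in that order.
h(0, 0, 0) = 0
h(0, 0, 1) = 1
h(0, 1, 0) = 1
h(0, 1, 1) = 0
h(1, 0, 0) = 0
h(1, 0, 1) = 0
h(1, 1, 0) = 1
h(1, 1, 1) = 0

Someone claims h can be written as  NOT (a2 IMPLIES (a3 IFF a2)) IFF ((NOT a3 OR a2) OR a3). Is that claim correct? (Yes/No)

Evaluate NOT (a2 IMPLIES (a3 IFF a2)) IFF ((NOT a3 OR a2) OR a3) on each row and compare to h:
  a1=0, a2=0, a3=0: formula gives 0, h = 0 ✓
  a1=0, a2=0, a3=1: formula gives 0, but h = 1 ✗
Row (0,0,1) is a counterexample, so the formula is not equivalent to h.

No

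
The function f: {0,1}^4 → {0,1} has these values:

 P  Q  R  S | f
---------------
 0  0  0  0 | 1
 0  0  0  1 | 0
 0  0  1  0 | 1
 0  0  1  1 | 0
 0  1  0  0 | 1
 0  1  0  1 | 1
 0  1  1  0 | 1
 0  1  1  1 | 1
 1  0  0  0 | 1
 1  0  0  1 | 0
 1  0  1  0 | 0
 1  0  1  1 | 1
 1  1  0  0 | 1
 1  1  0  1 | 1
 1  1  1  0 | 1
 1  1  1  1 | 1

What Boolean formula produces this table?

The 0-rows are (0,0,0,1), (0,0,1,1), (1,0,0,1), (1,0,1,0). Take each as a conjunction (¬P·¬Q·¬R·S, ¬P·¬Q·R·S, P·¬Q·¬R·S, P·¬Q·R·¬S), form their disjunction, and complement — that gives a formula that is 1 everywhere f is.

f(P, Q, R, S) = ((((((P' · Q') · R') · S) + (((P' · Q') · R) · S)) + (((P · Q') · R') · S)) + (((P · Q') · R) · S'))'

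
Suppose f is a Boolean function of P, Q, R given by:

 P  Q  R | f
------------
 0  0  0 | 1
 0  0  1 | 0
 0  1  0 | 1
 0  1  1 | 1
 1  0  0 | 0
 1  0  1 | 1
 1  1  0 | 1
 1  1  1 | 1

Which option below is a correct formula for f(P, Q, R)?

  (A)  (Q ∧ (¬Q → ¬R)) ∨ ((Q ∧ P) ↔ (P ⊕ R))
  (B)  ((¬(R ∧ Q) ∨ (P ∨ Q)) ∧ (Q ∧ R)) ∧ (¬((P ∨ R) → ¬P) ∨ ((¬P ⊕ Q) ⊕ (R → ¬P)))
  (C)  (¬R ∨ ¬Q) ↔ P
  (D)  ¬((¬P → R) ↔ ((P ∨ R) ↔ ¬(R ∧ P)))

(B) disagrees with f on (0,0,0) (formula → 0, table → 1); rule it out.
(C) disagrees with f on (0,0,0) (formula → 0, table → 1); rule it out.
(D) disagrees with f on (0,0,0) (formula → 0, table → 1); rule it out.
(A) is the remaining candidate, and it agrees with f on all 8 inputs.

A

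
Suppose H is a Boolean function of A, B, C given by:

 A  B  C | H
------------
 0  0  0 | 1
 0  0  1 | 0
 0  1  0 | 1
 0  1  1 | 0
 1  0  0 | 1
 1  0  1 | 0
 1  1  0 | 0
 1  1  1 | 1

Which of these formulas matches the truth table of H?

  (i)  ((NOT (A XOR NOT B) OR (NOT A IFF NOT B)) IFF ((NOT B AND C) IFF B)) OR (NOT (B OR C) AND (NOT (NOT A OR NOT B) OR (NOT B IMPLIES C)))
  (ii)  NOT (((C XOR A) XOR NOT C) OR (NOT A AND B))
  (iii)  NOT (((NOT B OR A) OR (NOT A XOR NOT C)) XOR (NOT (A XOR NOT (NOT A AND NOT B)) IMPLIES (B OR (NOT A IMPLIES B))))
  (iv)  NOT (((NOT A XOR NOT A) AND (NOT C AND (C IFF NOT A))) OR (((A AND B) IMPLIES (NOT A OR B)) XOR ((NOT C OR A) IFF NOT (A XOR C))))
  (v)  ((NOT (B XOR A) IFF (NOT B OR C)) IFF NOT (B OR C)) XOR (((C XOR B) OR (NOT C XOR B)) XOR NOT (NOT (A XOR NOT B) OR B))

v

(i) disagrees with H on (0,1,0) (formula → 0, table → 1); rule it out.
(ii) disagrees with H on (0,0,0) (formula → 0, table → 1); rule it out.
(iii) disagrees with H on (0,0,0) (formula → 0, table → 1); rule it out.
(iv) disagrees with H on (0,0,1) (formula → 1, table → 0); rule it out.
(v) is the remaining candidate, and it agrees with H on all 8 inputs.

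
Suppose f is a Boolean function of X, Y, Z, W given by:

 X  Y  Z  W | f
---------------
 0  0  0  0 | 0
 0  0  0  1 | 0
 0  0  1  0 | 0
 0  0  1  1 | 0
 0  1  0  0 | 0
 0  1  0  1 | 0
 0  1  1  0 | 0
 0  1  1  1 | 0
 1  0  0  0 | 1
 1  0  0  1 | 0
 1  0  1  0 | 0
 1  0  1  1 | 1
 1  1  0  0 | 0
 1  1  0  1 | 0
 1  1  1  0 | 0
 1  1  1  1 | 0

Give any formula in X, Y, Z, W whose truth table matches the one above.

f=1 on 2 inputs: (1,0,0,0), (1,0,1,1). Reading each as a conjunction of literals (X·¬Y·¬Z·¬W, X·¬Y·Z·W) and taking the OR gives the canonical DNF.

f(X, Y, Z, W) = (((X · Y') · Z') · W') + (((X · Y') · Z) · W)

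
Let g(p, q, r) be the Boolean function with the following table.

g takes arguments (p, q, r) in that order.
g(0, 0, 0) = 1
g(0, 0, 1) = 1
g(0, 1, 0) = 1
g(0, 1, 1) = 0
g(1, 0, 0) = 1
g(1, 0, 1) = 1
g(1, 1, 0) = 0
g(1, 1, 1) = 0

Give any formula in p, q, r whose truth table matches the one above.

g(p, q, r) = ¬((((¬p ∧ q) ∧ r) ∨ ((p ∧ q) ∧ ¬r)) ∨ ((p ∧ q) ∧ r))

g is 0 on only 3 rows — (0,1,1), (1,1,0), (1,1,1). Writing each as a minterm (¬p·q·r, p·q·¬r, p·q·r) and OR-ing them characterizes exactly where g=0, so g is the negation of that disjunction.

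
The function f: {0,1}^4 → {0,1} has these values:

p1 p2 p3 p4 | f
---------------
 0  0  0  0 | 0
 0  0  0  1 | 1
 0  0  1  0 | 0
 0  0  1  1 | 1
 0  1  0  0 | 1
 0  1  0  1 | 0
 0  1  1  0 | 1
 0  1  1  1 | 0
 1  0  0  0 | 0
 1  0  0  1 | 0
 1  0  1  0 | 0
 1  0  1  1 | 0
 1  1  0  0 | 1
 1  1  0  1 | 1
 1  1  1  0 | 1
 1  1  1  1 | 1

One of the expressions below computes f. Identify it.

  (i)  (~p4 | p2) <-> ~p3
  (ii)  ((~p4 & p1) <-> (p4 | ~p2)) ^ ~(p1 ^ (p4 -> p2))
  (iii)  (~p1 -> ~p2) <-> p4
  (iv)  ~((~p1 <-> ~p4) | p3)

ii

(i) disagrees with f on (0,0,0,0) (formula → 1, table → 0); rule it out.
(iii) disagrees with f on (1,0,0,1) (formula → 1, table → 0); rule it out.
(iv) disagrees with f on (0,0,1,1) (formula → 0, table → 1); rule it out.
(ii) is the remaining candidate, and it agrees with f on all 16 inputs.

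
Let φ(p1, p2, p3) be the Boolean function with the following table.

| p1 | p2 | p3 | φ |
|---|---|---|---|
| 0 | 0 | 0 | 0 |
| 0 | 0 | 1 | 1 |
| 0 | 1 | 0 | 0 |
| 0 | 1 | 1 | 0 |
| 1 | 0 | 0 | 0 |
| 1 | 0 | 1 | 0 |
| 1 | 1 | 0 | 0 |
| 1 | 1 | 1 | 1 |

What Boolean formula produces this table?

φ(p1, p2, p3) = ((~p1 & ~p2) & p3) | ((p1 & p2) & p3)

Collect the rows where φ=1 — (0,0,1), (1,1,1) — and write one minterm per row: ¬p1·¬p2·p3, p1·p2·p3. Their union (logical OR) reproduces the table exactly.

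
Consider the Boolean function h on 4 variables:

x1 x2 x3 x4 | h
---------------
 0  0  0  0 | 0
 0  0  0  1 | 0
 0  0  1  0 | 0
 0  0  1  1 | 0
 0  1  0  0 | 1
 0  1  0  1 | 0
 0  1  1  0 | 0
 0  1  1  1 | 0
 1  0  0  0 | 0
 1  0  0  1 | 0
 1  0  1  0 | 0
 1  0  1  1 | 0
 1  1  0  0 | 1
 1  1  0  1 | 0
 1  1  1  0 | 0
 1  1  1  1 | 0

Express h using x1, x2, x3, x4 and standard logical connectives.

h(x1, x2, x3, x4) = (((¬x1 ∧ x2) ∧ ¬x3) ∧ ¬x4) ∨ (((x1 ∧ x2) ∧ ¬x3) ∧ ¬x4)

Collect the rows where h=1 — (0,1,0,0), (1,1,0,0) — and write one minterm per row: ¬x1·x2·¬x3·¬x4, x1·x2·¬x3·¬x4. Their union (logical OR) reproduces the table exactly.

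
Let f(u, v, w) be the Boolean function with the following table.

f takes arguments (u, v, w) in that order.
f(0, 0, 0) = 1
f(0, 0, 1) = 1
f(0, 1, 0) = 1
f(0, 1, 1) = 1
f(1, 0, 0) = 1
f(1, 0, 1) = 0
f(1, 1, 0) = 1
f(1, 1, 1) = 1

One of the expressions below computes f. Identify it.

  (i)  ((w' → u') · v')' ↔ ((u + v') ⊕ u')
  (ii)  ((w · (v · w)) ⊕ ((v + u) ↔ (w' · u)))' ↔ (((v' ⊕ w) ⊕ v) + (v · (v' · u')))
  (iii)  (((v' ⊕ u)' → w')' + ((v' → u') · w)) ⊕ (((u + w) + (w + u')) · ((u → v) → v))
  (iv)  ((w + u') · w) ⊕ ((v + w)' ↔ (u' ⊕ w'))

(ii) fails at (0,0,0): the formula yields 0, f is 1.
(iii) fails at (0,0,0): the formula yields 0, f is 1.
(iv) fails at (0,0,0): the formula yields 0, f is 1.
(i) is the remaining candidate, and it agrees with f on all 8 inputs.

i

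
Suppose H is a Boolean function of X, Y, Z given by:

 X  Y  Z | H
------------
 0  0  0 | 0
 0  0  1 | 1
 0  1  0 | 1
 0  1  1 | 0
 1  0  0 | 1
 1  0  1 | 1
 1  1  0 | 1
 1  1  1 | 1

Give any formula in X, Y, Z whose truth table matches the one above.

There are just 2 zero rows: (0,0,0), (0,1,1). Their minterms are ¬X·¬Y·¬Z, ¬X·Y·Z; the OR of those covers precisely the 0-outputs, and negating it yields H.

H(X, Y, Z) = ¬(((¬X ∧ ¬Y) ∧ ¬Z) ∨ ((¬X ∧ Y) ∧ Z))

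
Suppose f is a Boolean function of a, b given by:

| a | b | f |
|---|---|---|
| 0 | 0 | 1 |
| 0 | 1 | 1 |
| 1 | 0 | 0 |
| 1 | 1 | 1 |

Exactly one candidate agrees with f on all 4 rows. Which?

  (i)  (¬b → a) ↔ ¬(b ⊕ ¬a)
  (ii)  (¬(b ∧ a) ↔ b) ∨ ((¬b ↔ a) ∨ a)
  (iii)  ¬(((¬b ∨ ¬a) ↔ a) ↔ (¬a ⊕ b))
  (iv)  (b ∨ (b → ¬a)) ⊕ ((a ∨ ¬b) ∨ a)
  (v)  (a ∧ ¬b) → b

v

(i) fails at (1,0): the formula yields 1, f is 0.
(ii) fails at (0,0): the formula yields 0, f is 1.
(iii) fails at (0,1): the formula yields 0, f is 1.
(iv) fails at (0,0): the formula yields 0, f is 1.
That leaves (v). Evaluating it on every row reproduces the table of f exactly.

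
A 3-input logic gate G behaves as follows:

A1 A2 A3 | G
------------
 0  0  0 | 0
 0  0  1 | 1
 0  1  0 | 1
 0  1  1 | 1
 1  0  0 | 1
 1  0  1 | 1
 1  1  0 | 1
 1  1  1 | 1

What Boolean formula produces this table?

G(A1, A2, A3) = (A1 | A2) | A3

The output is 1 whenever at least one input is 1 — the OR of all inputs.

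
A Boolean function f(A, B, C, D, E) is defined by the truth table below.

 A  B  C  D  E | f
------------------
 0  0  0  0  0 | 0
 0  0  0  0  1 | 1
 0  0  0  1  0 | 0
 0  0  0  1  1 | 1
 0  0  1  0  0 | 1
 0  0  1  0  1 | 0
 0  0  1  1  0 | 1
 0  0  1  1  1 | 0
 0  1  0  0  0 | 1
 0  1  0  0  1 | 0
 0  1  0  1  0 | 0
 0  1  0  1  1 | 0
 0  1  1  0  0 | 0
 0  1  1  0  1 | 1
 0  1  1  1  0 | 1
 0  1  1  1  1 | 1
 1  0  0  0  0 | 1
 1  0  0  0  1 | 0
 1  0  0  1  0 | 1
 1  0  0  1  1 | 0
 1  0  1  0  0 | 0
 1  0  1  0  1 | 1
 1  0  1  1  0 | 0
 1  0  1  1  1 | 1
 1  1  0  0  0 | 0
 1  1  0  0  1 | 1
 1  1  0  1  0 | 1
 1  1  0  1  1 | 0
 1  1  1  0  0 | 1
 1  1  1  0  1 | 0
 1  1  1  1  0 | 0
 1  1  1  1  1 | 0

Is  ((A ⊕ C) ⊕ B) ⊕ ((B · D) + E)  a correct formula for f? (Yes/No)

Test each input against both f and the formula:
  A=0, B=0, C=0, D=0, E=0: formula gives 0, f = 0 ✓
  A=0, B=0, C=0, D=0, E=1: formula gives 1, f = 1 ✓
  A=0, B=0, C=0, D=1, E=0: formula gives 0, f = 0 ✓
  A=0, B=0, C=0, D=1, E=1: formula gives 1, f = 1 ✓
  …
  A=1, B=1, C=0, D=1, E=1: formula gives 1, but f = 0 ✗
Row (1,1,0,1,1) is a counterexample, so the formula is not equivalent to f.

No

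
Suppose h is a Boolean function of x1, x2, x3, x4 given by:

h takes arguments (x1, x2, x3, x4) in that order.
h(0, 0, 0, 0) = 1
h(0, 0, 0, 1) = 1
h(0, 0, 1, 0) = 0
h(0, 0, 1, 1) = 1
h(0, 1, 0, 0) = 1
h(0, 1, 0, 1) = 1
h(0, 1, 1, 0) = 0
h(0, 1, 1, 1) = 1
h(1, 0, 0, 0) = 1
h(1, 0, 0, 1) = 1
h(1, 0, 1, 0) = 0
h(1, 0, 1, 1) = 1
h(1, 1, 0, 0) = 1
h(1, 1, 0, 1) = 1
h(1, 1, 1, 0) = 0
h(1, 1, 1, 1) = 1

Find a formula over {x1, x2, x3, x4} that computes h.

h(x1, x2, x3, x4) = ((((((x1' · x2') · x3) · x4') + (((x1' · x2) · x3) · x4')) + (((x1 · x2') · x3) · x4')) + (((x1 · x2) · x3) · x4'))'

h is 0 on only 4 rows — (0,0,1,0), (0,1,1,0), (1,0,1,0), (1,1,1,0). Writing each as a minterm (¬x1·¬x2·x3·¬x4, ¬x1·x2·x3·¬x4, x1·¬x2·x3·¬x4, x1·x2·x3·¬x4) and OR-ing them characterizes exactly where h=0, so h is the negation of that disjunction.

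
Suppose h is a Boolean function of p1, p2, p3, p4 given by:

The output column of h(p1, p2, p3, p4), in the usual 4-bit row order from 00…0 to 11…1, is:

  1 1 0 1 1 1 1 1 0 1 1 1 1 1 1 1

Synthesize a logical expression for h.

There are just 2 zero rows: (0,0,1,0), (1,0,0,0). Their minterms are ¬p1·¬p2·p3·¬p4, p1·¬p2·¬p3·¬p4; the OR of those covers precisely the 0-outputs, and negating it yields h.

h(p1, p2, p3, p4) = not ((((not p1 and not p2) and p3) and not p4) or (((p1 and not p2) and not p3) and not p4))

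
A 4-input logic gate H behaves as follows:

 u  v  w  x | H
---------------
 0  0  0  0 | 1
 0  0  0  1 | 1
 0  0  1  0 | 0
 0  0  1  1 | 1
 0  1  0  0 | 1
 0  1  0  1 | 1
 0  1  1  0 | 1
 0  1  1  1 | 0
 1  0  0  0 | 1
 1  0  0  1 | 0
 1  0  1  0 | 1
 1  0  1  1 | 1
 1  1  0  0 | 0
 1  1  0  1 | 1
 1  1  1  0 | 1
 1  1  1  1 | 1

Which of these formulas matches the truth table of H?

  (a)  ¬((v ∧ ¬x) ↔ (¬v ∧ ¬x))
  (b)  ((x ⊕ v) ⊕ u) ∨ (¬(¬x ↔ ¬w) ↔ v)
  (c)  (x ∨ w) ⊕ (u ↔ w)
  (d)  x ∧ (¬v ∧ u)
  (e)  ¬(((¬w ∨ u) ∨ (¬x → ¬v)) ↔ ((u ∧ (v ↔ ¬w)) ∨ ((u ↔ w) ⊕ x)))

b

(a) fails at (0,0,0,1): the formula yields 0, H is 1.
(c) fails at (0,0,0,1): the formula yields 0, H is 1.
(d) fails at (0,0,0,0): the formula yields 0, H is 1.
(e) fails at (0,0,0,0): the formula yields 0, H is 1.
That leaves (b). Evaluating it on every row reproduces the table of H exactly.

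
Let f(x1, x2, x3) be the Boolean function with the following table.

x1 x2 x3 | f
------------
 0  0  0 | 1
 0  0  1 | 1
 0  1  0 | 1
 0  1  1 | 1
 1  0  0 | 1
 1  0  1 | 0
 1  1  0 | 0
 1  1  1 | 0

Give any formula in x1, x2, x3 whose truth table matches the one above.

The 0-rows are (1,0,1), (1,1,0), (1,1,1). Take each as a conjunction (x1·¬x2·x3, x1·x2·¬x3, x1·x2·x3), form their disjunction, and complement — that gives a formula that is 1 everywhere f is.

f(x1, x2, x3) = NOT ((((x1 AND NOT x2) AND x3) OR ((x1 AND x2) AND NOT x3)) OR ((x1 AND x2) AND x3))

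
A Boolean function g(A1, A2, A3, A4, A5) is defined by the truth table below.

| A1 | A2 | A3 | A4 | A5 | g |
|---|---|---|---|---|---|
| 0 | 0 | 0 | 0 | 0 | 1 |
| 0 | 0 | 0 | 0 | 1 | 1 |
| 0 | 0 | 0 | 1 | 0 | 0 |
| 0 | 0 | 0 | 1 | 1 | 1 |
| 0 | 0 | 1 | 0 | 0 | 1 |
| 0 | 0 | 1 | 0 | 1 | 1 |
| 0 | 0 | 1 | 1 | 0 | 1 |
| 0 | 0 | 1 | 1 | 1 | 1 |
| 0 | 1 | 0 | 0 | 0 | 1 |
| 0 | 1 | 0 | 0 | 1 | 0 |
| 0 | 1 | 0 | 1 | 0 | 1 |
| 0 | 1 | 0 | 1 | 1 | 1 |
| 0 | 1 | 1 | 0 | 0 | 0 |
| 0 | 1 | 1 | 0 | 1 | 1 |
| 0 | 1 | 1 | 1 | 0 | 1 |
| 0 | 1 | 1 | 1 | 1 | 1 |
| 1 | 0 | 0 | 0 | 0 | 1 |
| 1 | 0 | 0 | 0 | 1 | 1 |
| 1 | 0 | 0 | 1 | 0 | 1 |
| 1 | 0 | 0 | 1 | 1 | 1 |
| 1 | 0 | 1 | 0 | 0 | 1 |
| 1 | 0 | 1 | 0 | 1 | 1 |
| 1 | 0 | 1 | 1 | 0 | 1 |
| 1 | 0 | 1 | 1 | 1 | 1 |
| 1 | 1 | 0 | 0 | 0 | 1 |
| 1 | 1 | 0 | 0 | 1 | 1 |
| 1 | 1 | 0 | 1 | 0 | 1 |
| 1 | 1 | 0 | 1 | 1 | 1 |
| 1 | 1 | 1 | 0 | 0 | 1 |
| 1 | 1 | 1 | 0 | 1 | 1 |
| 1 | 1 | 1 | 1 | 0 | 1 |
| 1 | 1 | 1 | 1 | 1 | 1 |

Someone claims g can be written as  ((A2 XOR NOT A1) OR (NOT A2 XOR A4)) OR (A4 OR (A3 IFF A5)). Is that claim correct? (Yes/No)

Evaluate ((A2 XOR NOT A1) OR (NOT A2 XOR A4)) OR (A4 OR (A3 IFF A5)) on each row and compare to g:
  A1=0, A2=0, A3=0, A4=0, A5=0: formula gives 1, g = 1 ✓
  A1=0, A2=0, A3=0, A4=0, A5=1: formula gives 1, g = 1 ✓
  A1=0, A2=0, A3=0, A4=1, A5=0: formula gives 1, but g = 0 ✗
A single disagreement suffices: at (0,0,0,1,0) they differ, so the formula does not compute g.

No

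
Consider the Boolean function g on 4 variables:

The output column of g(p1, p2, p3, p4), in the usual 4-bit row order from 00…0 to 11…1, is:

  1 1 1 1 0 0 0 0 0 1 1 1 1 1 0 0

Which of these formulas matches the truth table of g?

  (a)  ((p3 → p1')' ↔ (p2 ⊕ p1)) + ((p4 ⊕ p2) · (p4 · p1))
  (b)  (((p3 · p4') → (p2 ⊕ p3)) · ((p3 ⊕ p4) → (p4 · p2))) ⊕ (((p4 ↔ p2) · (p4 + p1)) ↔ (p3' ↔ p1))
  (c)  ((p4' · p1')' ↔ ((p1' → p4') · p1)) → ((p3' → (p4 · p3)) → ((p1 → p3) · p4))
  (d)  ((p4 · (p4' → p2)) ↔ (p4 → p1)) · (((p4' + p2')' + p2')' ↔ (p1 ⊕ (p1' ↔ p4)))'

(b): at (0,0,0,0) it gives 0, but g = 1 — eliminated.
(c): at (0,0,1,0) it gives 0, but g = 1 — eliminated.
(d): at (0,0,0,0) it gives 0, but g = 1 — eliminated.
Only (a) survives; checking it on all 16 rows confirms it matches g.

a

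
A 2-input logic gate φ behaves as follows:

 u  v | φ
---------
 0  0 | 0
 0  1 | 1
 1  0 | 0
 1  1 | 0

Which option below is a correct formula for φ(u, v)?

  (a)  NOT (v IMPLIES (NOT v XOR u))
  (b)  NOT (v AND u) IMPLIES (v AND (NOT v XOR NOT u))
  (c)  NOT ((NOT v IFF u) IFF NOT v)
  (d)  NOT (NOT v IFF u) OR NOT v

a

(b) disagrees with φ on (1,1) (formula → 1, table → 0); rule it out.
(c) disagrees with φ on (0,0) (formula → 1, table → 0); rule it out.
(d) disagrees with φ on (0,0) (formula → 1, table → 0); rule it out.
(a) is the remaining candidate, and it agrees with φ on all 4 inputs.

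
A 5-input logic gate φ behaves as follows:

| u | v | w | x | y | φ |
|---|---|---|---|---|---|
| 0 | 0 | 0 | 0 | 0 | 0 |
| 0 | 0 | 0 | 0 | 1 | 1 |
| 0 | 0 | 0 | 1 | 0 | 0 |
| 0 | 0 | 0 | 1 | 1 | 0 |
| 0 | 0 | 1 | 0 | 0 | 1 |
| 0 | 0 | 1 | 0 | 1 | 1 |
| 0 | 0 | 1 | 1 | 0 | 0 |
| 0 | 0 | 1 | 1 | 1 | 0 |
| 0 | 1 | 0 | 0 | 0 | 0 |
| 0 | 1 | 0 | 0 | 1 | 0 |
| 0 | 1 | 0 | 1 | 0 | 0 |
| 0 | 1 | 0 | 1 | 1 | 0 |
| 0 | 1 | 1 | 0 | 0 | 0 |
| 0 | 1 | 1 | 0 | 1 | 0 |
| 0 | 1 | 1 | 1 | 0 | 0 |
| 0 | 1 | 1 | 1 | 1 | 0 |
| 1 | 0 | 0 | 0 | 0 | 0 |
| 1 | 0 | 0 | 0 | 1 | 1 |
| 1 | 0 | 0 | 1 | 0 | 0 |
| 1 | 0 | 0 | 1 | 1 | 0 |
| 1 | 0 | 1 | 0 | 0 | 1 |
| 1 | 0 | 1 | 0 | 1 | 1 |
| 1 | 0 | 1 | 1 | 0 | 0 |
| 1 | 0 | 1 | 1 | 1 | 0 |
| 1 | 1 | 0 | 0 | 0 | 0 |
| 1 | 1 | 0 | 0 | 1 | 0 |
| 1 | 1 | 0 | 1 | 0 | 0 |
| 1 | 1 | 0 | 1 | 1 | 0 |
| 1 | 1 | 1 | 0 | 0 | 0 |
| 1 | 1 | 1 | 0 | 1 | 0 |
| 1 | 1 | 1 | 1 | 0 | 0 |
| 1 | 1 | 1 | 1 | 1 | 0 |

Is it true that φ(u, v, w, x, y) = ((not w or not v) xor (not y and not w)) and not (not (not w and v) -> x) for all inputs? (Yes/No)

Yes

Check the formula against φ row by row:
  u=0, v=0, w=0, x=0, y=0: formula gives 0, φ = 0 ✓
  u=0, v=0, w=0, x=0, y=1: formula gives 1, φ = 1 ✓
  u=0, v=0, w=0, x=1, y=0: formula gives 0, φ = 0 ✓
  u=0, v=0, w=0, x=1, y=1: formula gives 0, φ = 0 ✓
  … (the remaining 28 rows also agree.)
No disagreement on any input; they are logically equivalent.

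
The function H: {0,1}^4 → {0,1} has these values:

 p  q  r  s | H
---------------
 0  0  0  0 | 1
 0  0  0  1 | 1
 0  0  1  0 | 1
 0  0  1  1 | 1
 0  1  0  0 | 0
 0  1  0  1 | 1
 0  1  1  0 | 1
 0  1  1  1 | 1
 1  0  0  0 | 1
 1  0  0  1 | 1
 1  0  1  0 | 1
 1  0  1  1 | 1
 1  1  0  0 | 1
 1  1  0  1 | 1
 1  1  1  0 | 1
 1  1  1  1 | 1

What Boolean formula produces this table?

H is 0 on exactly one input, (0,1,0,0), whose minterm is ¬p·q·¬r·¬s. So H is the negation of that single conjunction.

H(p, q, r, s) = (((p' · q) · r') · s')'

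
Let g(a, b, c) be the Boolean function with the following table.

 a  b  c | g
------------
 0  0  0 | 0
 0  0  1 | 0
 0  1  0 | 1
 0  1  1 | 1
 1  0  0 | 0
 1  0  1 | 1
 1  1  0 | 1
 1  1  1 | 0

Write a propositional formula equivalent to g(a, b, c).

g(a, b, c) = ((((a' · b) · c') + ((a' · b) · c)) + ((a · b') · c)) + ((a · b) · c')

The 1-rows are (0,1,0), (0,1,1), (1,0,1), (1,1,0). Each contributes one minterm — ¬a·b·¬c; ¬a·b·c; a·¬b·c; a·b·¬c — and their disjunction is a sum-of-products form of g.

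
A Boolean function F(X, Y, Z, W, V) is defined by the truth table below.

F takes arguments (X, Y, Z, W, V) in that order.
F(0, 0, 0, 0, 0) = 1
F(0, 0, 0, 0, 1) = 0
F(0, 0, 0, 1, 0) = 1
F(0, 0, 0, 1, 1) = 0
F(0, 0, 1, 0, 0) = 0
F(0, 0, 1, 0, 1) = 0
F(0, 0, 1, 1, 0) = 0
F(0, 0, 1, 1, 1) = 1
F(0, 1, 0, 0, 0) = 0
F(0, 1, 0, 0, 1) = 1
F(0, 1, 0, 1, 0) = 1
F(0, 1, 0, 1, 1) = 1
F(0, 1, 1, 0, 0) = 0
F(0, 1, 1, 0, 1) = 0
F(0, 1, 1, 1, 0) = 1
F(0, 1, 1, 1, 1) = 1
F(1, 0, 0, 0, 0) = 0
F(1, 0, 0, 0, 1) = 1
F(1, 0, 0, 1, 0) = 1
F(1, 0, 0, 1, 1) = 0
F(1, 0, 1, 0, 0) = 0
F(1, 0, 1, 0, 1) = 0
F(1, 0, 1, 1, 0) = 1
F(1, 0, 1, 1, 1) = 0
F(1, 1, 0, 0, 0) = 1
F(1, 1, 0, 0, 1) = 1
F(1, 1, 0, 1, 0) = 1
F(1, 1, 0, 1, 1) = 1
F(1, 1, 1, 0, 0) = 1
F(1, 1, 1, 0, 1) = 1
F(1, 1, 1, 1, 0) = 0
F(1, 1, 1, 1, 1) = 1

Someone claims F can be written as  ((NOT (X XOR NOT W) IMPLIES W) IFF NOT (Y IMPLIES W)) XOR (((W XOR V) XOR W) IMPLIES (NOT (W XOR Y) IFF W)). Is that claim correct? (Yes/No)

No

Check the formula against F row by row:
  X=0, Y=0, Z=0, W=0, V=0: formula gives 1, F = 1 ✓
  X=0, Y=0, Z=0, W=0, V=1: formula gives 0, F = 0 ✓
  X=0, Y=0, Z=0, W=1, V=0: formula gives 1, F = 1 ✓
  X=0, Y=0, Z=0, W=1, V=1: formula gives 0, F = 0 ✓
  X=0, Y=0, Z=1, W=0, V=0: formula gives 1, but F = 0 ✗
A single disagreement suffices: at (0,0,1,0,0) they differ, so the formula does not compute F.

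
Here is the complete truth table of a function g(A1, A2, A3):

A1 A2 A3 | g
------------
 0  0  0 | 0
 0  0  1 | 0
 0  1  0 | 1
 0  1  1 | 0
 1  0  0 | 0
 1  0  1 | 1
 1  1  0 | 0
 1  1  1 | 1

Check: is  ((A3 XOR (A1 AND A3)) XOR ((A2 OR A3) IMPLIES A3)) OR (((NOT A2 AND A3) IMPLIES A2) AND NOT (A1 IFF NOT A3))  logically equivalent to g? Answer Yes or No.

Check the formula against g row by row:
  A1=0, A2=0, A3=0: formula gives 1, but g = 0 ✗
A single disagreement suffices: at (0,0,0) they differ, so the formula does not compute g.

No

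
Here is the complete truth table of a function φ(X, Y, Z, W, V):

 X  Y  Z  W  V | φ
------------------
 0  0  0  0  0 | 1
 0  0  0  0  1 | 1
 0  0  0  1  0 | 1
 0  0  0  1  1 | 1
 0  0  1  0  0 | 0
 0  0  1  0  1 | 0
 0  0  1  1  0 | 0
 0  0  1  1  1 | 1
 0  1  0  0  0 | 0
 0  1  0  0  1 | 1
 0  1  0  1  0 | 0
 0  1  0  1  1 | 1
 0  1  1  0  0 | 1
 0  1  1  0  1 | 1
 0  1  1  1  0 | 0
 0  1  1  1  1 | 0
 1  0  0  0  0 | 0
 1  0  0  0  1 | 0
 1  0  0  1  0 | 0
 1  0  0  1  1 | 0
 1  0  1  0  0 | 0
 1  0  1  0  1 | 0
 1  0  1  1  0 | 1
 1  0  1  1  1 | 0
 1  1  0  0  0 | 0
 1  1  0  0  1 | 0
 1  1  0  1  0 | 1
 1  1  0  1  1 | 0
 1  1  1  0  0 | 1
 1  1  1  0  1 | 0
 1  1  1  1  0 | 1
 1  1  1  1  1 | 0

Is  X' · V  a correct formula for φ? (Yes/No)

Check the formula against φ row by row:
  X=0, Y=0, Z=0, W=0, V=0: formula gives 0, but φ = 1 ✗
A single disagreement suffices: at (0,0,0,0,0) they differ, so the formula does not compute φ.

No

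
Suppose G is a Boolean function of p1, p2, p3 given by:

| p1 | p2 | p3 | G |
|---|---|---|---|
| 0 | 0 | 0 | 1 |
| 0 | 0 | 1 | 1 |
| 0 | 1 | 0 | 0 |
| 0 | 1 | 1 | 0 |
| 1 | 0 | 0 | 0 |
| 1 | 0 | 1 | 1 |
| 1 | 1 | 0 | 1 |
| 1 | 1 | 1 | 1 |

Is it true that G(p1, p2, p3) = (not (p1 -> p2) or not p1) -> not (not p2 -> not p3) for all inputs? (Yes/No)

Evaluate (not (p1 -> p2) or not p1) -> not (not p2 -> not p3) on each row and compare to G:
  p1=0, p2=0, p3=0: formula gives 0, but G = 1 ✗
Since they disagree at (0,0,0), the expression is not a correct formula for G.

No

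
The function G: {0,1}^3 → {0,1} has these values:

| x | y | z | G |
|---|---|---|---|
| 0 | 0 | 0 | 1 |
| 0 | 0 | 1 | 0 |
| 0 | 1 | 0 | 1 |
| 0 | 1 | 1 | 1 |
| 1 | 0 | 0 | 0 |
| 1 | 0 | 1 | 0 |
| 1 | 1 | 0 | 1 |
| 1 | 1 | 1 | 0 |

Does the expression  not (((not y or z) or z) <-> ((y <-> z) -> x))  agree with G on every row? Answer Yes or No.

Evaluate not (((not y or z) or z) <-> ((y <-> z) -> x)) on each row and compare to G:
  x=0, y=0, z=0: formula gives 1, G = 1 ✓
  x=0, y=0, z=1: formula gives 0, G = 0 ✓
  x=0, y=1, z=0: formula gives 1, G = 1 ✓
  x=0, y=1, z=1: formula gives 1, G = 1 ✓
  x=1, y=0, z=0: formula gives 0, G = 0 ✓
  … (the remaining 3 rows also agree.)
All 8 rows match — the expression computes G exactly.

Yes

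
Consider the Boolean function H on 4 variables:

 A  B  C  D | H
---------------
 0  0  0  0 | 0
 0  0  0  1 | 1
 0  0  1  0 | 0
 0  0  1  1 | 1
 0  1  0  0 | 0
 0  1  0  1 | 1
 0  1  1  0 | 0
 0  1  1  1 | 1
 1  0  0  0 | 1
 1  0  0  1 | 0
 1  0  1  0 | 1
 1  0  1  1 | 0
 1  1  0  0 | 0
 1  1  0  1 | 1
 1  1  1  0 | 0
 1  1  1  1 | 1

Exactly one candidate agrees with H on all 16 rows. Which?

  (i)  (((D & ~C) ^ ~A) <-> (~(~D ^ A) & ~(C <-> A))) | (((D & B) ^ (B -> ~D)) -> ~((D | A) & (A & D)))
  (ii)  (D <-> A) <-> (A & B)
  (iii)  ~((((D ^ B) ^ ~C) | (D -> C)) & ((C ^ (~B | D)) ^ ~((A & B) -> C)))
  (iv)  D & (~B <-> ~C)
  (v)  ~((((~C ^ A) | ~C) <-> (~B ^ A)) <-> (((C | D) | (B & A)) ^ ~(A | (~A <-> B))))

ii

(i): at (0,0,0,0) it gives 1, but H = 0 — eliminated.
(iii): at (0,0,1,0) it gives 1, but H = 0 — eliminated.
(iv): at (0,0,1,1) it gives 0, but H = 1 — eliminated.
(v): at (0,0,1,1) it gives 0, but H = 1 — eliminated.
(ii) is the remaining candidate, and it agrees with H on all 16 inputs.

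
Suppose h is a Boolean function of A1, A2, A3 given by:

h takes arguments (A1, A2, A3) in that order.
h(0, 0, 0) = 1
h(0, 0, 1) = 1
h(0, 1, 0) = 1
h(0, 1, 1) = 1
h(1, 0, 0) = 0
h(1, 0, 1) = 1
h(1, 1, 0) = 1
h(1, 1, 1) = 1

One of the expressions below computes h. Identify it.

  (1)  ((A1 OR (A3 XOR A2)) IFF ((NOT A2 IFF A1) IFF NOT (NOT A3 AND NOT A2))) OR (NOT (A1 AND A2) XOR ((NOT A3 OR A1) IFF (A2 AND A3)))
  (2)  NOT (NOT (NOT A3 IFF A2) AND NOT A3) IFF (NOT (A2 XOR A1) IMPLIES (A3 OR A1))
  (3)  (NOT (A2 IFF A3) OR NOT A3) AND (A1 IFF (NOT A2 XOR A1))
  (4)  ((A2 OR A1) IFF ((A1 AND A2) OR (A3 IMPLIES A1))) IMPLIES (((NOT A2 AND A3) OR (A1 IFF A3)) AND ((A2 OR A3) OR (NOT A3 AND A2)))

2

(1): at (0,0,1) it gives 0, but h = 1 — eliminated.
(3): at (0,0,0) it gives 0, but h = 1 — eliminated.
(4): at (1,1,0) it gives 0, but h = 1 — eliminated.
(2) is the remaining candidate, and it agrees with h on all 8 inputs.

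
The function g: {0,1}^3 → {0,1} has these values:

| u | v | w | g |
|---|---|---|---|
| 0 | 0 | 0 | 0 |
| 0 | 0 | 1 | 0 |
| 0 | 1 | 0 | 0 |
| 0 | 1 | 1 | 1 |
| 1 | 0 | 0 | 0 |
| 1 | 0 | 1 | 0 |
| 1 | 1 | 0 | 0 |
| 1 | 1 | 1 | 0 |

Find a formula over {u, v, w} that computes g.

g(u, v, w) = (NOT u AND v) AND w

g is 1 on exactly one input, (0,1,1), whose minterm is ¬u·v·w. So g is just that conjunction.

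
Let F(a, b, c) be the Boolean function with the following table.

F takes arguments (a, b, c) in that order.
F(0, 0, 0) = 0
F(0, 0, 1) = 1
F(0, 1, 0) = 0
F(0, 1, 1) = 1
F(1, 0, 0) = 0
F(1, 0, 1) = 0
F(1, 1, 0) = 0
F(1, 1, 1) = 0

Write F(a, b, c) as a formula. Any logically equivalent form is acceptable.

F=1 on 2 inputs: (0,0,1), (0,1,1). Reading each as a conjunction of literals (¬a·¬b·c, ¬a·b·c) and taking the OR gives the canonical DNF.

F(a, b, c) = ((NOT a AND NOT b) AND c) OR ((NOT a AND b) AND c)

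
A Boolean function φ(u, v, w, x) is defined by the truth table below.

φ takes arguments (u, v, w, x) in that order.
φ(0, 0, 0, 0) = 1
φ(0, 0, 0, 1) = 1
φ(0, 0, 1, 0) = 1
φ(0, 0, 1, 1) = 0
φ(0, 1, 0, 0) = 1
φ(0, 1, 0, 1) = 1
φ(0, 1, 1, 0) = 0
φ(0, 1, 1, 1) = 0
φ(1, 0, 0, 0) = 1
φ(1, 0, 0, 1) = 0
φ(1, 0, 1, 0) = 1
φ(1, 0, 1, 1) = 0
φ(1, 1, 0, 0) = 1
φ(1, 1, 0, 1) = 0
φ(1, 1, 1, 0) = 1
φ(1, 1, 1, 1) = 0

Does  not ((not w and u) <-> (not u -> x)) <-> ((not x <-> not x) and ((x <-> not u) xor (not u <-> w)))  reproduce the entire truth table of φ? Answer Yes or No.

No

Evaluate not ((not w and u) <-> (not u -> x)) <-> ((not x <-> not x) and ((x <-> not u) xor (not u <-> w))) on each row and compare to φ:
  u=0, v=0, w=0, x=0: formula gives 1, φ = 1 ✓
  u=0, v=0, w=0, x=1: formula gives 1, φ = 1 ✓
  u=0, v=0, w=1, x=0: formula gives 0, but φ = 1 ✗
Row (0,0,1,0) is a counterexample, so the formula is not equivalent to φ.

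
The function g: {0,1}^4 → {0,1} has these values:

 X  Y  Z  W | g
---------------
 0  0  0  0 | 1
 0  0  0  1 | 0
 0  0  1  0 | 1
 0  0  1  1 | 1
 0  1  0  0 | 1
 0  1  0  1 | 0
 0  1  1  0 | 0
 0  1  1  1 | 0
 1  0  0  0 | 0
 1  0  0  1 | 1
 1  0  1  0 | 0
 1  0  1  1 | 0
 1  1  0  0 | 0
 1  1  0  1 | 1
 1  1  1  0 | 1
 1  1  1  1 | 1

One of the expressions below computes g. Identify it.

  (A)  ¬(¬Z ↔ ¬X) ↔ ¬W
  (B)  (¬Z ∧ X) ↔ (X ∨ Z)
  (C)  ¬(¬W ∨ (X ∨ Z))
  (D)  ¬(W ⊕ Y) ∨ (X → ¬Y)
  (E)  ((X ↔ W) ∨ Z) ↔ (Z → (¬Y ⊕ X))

E

(A): at (0,0,0,0) it gives 0, but g = 1 — eliminated.
(B): at (0,0,0,1) it gives 1, but g = 0 — eliminated.
(C): at (0,0,0,0) it gives 0, but g = 1 — eliminated.
(D): at (0,0,0,1) it gives 1, but g = 0 — eliminated.
(E) is the remaining candidate, and it agrees with g on all 16 inputs.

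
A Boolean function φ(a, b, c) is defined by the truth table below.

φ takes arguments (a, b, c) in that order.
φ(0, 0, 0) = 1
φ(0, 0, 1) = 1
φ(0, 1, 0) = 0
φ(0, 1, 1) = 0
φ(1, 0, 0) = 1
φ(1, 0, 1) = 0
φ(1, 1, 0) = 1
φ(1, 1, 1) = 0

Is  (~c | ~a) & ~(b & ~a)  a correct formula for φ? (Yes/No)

Yes

Evaluate (~c | ~a) & ~(b & ~a) on each row and compare to φ:
  a=0, b=0, c=0: formula gives 1, φ = 1 ✓
  a=0, b=0, c=1: formula gives 1, φ = 1 ✓
  a=0, b=1, c=0: formula gives 0, φ = 0 ✓
  a=0, b=1, c=1: formula gives 0, φ = 0 ✓
  a=1, b=0, c=0: formula gives 1, φ = 1 ✓
  …and likewise for the remaining 3 rows.
Every row agrees, so the formula is equivalent.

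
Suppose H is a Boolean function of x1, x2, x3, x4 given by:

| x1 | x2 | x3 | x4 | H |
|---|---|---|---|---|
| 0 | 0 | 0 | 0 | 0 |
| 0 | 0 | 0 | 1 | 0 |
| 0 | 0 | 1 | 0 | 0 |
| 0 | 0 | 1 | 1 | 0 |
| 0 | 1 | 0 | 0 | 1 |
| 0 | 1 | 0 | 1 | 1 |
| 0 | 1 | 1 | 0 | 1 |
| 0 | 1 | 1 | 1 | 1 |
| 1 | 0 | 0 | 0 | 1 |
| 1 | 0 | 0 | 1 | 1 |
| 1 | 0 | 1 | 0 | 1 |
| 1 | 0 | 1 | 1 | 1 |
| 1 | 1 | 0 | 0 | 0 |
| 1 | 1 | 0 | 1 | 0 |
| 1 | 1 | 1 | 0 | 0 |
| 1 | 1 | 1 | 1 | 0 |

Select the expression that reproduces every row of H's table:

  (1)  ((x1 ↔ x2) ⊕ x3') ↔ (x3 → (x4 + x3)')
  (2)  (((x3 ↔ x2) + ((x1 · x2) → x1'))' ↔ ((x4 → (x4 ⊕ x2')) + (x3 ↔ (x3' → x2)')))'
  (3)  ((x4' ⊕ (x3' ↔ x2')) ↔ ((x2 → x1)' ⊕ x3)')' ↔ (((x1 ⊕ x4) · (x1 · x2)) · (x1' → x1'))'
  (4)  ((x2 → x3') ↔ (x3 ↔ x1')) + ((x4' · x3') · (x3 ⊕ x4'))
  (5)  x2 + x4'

(2) fails at (0,0,0,0): the formula yields 1, H is 0.
(3) fails at (0,0,0,0): the formula yields 1, H is 0.
(4) fails at (0,0,0,0): the formula yields 1, H is 0.
(5) fails at (0,0,0,0): the formula yields 1, H is 0.
(1) is the remaining candidate, and it agrees with H on all 16 inputs.

1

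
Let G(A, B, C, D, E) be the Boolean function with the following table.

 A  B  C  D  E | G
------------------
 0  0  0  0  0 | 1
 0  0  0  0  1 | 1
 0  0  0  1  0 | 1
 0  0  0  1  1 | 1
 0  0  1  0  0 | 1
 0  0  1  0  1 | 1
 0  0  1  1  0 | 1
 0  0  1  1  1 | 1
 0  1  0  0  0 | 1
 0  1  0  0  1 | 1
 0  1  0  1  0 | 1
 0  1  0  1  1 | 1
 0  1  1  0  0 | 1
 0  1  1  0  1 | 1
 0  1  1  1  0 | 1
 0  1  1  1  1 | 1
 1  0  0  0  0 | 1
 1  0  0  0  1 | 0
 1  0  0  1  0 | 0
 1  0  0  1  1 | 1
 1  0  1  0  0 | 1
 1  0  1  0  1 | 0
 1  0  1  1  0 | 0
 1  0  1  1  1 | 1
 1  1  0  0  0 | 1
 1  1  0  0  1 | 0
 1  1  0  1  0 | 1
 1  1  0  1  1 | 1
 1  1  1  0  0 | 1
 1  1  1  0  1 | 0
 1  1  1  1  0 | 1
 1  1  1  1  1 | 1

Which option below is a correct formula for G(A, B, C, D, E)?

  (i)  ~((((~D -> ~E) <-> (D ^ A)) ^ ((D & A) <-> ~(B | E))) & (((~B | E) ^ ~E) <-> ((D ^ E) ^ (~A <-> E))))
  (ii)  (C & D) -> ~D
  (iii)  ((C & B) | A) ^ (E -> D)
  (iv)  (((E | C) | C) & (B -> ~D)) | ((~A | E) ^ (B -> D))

(ii) fails at (0,0,1,1,0): the formula yields 0, G is 1.
(iii) fails at (0,0,0,0,1): the formula yields 0, G is 1.
(iv) fails at (0,0,0,0,0): the formula yields 0, G is 1.
Only (i) survives; checking it on all 32 rows confirms it matches G.

i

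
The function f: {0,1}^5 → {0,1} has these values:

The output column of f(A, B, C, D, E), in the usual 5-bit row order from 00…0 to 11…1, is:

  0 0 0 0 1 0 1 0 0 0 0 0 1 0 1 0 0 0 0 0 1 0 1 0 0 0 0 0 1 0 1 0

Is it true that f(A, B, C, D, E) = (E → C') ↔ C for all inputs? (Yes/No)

Yes

Evaluate (E → C') ↔ C on each row and compare to f:
  A=0, B=0, C=0, D=0, E=0: formula gives 0, f = 0 ✓
  A=0, B=0, C=0, D=0, E=1: formula gives 0, f = 0 ✓
  A=0, B=0, C=0, D=1, E=0: formula gives 0, f = 0 ✓
  A=0, B=0, C=0, D=1, E=1: formula gives 0, f = 0 ✓
  … (the remaining 28 rows also agree.)
Every row agrees, so the formula is equivalent.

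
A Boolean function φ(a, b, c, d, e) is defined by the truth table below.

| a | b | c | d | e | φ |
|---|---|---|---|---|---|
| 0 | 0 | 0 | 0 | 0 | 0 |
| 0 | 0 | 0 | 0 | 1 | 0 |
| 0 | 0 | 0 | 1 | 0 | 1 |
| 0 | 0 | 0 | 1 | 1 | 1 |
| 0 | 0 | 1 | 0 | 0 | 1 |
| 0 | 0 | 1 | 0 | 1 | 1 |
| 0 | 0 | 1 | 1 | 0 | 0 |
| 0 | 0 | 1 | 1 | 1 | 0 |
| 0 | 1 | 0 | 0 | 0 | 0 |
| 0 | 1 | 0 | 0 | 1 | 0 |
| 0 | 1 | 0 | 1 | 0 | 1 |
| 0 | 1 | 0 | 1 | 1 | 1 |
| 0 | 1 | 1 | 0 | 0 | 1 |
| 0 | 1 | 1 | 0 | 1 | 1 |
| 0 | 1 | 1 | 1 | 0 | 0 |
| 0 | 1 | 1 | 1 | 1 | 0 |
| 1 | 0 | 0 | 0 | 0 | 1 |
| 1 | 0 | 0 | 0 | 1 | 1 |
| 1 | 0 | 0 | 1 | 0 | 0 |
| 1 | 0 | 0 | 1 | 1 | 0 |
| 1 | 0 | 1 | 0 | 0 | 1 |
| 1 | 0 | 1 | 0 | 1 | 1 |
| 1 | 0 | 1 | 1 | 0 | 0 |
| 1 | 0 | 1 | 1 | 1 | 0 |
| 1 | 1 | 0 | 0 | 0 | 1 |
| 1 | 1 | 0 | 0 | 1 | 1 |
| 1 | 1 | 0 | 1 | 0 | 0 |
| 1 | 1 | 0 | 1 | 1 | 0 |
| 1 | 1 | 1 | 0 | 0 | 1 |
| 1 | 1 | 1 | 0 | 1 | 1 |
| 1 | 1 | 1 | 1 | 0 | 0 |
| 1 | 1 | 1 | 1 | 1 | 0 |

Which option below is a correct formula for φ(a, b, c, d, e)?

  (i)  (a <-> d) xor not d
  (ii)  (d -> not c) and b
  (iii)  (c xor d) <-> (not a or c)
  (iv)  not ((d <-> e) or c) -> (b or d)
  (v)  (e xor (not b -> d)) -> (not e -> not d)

(i) fails at (0,0,0,1,0): the formula yields 0, φ is 1.
(ii) fails at (0,0,0,1,0): the formula yields 0, φ is 1.
(iv) fails at (0,0,0,0,0): the formula yields 1, φ is 0.
(v) fails at (0,0,0,0,0): the formula yields 1, φ is 0.
That leaves (iii). Evaluating it on every row reproduces the table of φ exactly.

iii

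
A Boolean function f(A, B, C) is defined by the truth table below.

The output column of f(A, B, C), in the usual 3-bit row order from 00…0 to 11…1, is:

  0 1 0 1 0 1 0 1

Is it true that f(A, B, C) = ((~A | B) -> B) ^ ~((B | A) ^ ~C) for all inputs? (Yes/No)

Yes

Test each input against both f and the formula:
  A=0, B=0, C=0: formula gives 0, f = 0 ✓
  A=0, B=0, C=1: formula gives 1, f = 1 ✓
  A=0, B=1, C=0: formula gives 0, f = 0 ✓
  A=0, B=1, C=1: formula gives 1, f = 1 ✓
  A=1, B=0, C=0: formula gives 0, f = 0 ✓
  …and likewise for the remaining 3 rows.
Every row agrees, so the formula is equivalent.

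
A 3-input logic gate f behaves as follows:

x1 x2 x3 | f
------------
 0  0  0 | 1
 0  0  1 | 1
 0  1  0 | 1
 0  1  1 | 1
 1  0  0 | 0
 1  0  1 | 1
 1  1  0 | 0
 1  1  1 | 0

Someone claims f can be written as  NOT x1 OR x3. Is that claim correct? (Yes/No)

No

Test each input against both f and the formula:
  x1=0, x2=0, x3=0: formula gives 1, f = 1 ✓
  x1=0, x2=0, x3=1: formula gives 1, f = 1 ✓
  x1=0, x2=1, x3=0: formula gives 1, f = 1 ✓
  x1=0, x2=1, x3=1: formula gives 1, f = 1 ✓
  x1=1, x2=0, x3=0: formula gives 0, f = 0 ✓
  …
  x1=1, x2=1, x3=1: formula gives 1, but f = 0 ✗
A single disagreement suffices: at (1,1,1) they differ, so the formula does not compute f.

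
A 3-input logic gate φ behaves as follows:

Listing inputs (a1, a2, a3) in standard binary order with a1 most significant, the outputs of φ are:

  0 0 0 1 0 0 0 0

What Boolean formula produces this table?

φ(a1, a2, a3) = (a1' · a2) · a3

Only row (0,1,1) gives 1. That row's minterm ¬a1·a2·a3 is φ directly.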